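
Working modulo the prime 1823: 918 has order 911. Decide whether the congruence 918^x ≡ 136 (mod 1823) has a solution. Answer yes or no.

136 ∈ ⟨918⟩ iff 136^911 ≡ 1 (mod 1823), since |⟨918⟩| = 911.
136^911 mod 1823 = 1.
Since 1 = 1, 136 lies in the subgroup.

yes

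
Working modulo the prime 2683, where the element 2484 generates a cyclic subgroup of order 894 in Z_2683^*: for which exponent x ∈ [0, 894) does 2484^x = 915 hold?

598

Baby-step giant-step with m = ceil(sqrt(894)) = 30.
Baby table (2484^j mod 2683 for j=0..29):
  0:1  1:2484  2:2039  3:2055  4:1554  5:1982  6:2666  7:700
  8:216  9:2627  10:412  11:1185  12:289  13:1515  14:1694  15:952
  16:1045  17:1319  18:453  19:1075  20:715  21:2597  22:1016  23:1724
  24:348  25:506  26:1260  27:1462  28:1509  29:205
Giant step factor: 2484^(-30) ≡ 961 (mod 2683).
Scan 915·961^i mod 2683 for i = 0, 1, …:
  i=0: 915   i=1: 1974   i=2: 133   i=3: 1712
  i=4: 553   i=5: 199   i=6: 746   i=7: 545
  i=8: 560   i=9: 1560     …   i=18: 1780
  i=19: 1509
Match at i=19, j=28: x = 19·30 + 28 = 598.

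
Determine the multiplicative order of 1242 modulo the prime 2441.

The order of 1242 must divide p − 1 = 2440 = 2^3 · 5 · 61.
Divisors: 1, 2, 4, 5, 8, 10, 20, 40, 61, 122, 244, 305, 488, 610, 1220, 2440.
Check each in increasing order: 1242^1 ≡ 1242;  1242^2 ≡ 2293;  1242^4 ≡ 2376;  1242^5 ≡ 2264;  1242^8 ≡ 1784;  1242^10 ≡ 2037;  1242^20 ≡ 2110;  1242^40 ≡ 2157;  1242^61 ≡ 2379;  1242^122 ≡ 1403;  1242^244 ≡ 963;  1242^305 ≡ 1319;  1242^488 ≡ 2230;  1242^610 ≡ 1769;  1242^1220 ≡ 2440;  1242^2440 ≡ 1.
Smallest exponent giving 1 is 2440.

2440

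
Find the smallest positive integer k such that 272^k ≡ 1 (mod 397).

132

The order of 272 must divide p − 1 = 396 = 2^2 · 3^2 · 11.
Divisors: 1, 2, 3, 4, 6, 9, 11, 12, 18, 22, 33, 36, 44, 66, 99, 132, 198, 396.
Check each in increasing order: 272^1 ≡ 272;  272^2 ≡ 142;  272^3 ≡ 115;  272^4 ≡ 314;  272^6 ≡ 124;  272^9 ≡ 365;  272^11 ≡ 220;  272^12 ≡ 290;  272^18 ≡ 230;  272^22 ≡ 363;  272^33 ≡ 63;  272^36 ≡ 99;  272^44 ≡ 362;  272^66 ≡ 396;  272^99 ≡ 334;  272^132 ≡ 1.
Smallest exponent giving 1 is 132.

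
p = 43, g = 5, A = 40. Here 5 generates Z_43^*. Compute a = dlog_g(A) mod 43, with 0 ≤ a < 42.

16

Successive powers of 5 modulo 43:
  5^0=1  5^1=5  5^2=25  5^3=39  5^4=23  5^5=29
  5^6=16  5^7=37  5^8=13  5^9=22  5^10=24  5^11=34
  5^12=41  5^13=33  5^14=36  5^15=8  5^16=40
So 5^16 ≡ 40 (mod 43), giving a = 16.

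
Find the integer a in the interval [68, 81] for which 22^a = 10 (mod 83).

70

Compute 22^68 mod 83 = 23, then multiply by 22 repeatedly:
  22^68=23  22^69=8  22^70=10
Found 10 at exponent 70.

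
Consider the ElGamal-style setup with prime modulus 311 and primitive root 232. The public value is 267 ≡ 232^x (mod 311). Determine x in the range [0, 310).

302

Baby-step giant-step with m = ceil(sqrt(310)) = 18.
Baby table (232^j mod 311 for j=0..17):
  0:1  1:232  2:21  3:207  4:130  5:304  6:242  7:164
  8:106  9:23  10:49  11:172  12:96  13:191  14:150  15:279
  16:40  17:261
Giant step factor: 232^(-18) ≡ 107 (mod 311).
Scan 267·107^i mod 311 for i = 0, 1, …:
  i=0: 267   i=1: 268   i=2: 64   i=3: 6
  i=4: 20   i=5: 274   i=6: 84   i=7: 280
  i=8: 104   i=9: 243     …   i=15: 45
  i=16: 150
Match at i=16, j=14: x = 16·18 + 14 = 302.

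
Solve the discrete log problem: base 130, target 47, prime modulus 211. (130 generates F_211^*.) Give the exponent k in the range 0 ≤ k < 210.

Baby-step giant-step with m = ceil(sqrt(210)) = 15.
Baby table (130^j mod 211 for j=0..14):
  0:1  1:130  2:20  3:68  4:189  5:94  6:193  7:192
  8:62  9:42  10:185  11:207  12:113  13:131  14:150
Giant step factor: 130^(-15) ≡ 12 (mod 211).
Scan 47·12^i mod 211 for i = 0, 1, …:
  i=0: 47   i=1: 142   i=2: 16   i=3: 192
Match at i=3, j=7: k = 3·15 + 7 = 52.

52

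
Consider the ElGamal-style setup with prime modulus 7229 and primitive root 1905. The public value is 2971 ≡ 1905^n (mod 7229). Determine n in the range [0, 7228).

6650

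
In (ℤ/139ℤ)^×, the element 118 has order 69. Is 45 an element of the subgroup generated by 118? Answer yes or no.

45 ∈ ⟨118⟩ iff 45^69 ≡ 1 (mod 139), since |⟨118⟩| = 69.
45^69 mod 139 = 1.
Since 1 = 1, 45 lies in the subgroup.

yes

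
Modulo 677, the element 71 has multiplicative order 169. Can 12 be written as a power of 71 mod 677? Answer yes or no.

12 ∈ ⟨71⟩ iff 12^169 ≡ 1 (mod 677), since |⟨71⟩| = 169.
12^169 mod 677 = 26.
Since 26 ≠ 1, 12 does not lie in the subgroup.

no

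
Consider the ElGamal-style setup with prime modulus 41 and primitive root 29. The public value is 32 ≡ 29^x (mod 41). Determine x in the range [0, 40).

Successive powers of 29 modulo 41:
  29^0=1  29^1=29  29^2=21  29^3=35  29^4=31  29^5=38
  29^6=36  29^7=19  29^8=18  29^9=30  29^10=9  29^11=15
  29^12=25  29^13=28  29^14=33  29^15=14  29^16=37  29^17=7
  29^18=39  29^19=24  29^20=40  29^21=12  29^22=20  29^23=6
  29^24=10  29^25=3  29^26=5  29^27=22  29^28=23  29^29=11
  29^30=32
So 29^30 ≡ 32 (mod 41), giving x = 30.

30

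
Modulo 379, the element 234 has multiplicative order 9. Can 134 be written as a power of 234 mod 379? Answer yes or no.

⟨234⟩ has order 9; its elements mod 379 are {1, 51, 84, 115, 180, 185, 234, 327, 339}.
134 is not in this set.

no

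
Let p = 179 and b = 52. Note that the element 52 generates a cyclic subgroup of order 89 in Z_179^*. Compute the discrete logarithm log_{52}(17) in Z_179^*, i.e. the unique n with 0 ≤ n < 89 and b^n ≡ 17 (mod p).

49

Baby-step giant-step with m = ceil(sqrt(89)) = 10.
Baby table (52^j mod 179 for j=0..9):
  0:1  1:52  2:19  3:93  4:3  5:156  6:57  7:100
  8:9  9:110
Giant step factor: 52^(-10) ≡ 67 (mod 179).
Scan 17·67^i mod 179 for i = 0, 1, …:
  i=0: 17   i=1: 65   i=2: 59   i=3: 15
  i=4: 110
Match at i=4, j=9: n = 4·10 + 9 = 49.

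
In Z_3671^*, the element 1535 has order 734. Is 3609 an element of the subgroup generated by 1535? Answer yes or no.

no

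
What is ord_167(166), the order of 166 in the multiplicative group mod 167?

2

The order of 166 must divide p − 1 = 166 = 2 · 83.
Divisors: 1, 2, 83, 166.
Check each in increasing order: 166^1 ≡ 166;  166^2 ≡ 1.
Smallest exponent giving 1 is 2.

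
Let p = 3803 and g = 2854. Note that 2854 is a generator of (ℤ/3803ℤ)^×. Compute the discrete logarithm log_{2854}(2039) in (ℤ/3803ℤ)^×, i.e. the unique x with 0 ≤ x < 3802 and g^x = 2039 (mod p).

Baby-step giant-step with m = ceil(sqrt(3802)) = 62.
Baby table (2854^j mod 3803 for j=0..61):
  0:1  1:2854  2:3093  3:659  4:2104  5:3682  6:739  7:2244
  8:124  9:217  10:3232  11:1853  12:2292  13:208  14:364  15:637
  16:164  17:287  18:1453  19:1592  20:2786  21:2974  22:3303  23:2928
  24:1321  25:1361  26:1431  27:3455  28:3194  29:3688  30:2651  31:1787
  32:275  33:1432  34:2506  35:2484  36:544  37:952  38:1666  39:1014
  40:3676  41:2630  42:2701  43:3776  44:2805  45:155  46:1222  47:237
  48:3267  49:2865  50:260  51:455  52:1747  53:205  54:3211  55:2767
  56:1990  57:1581  58:1816  59:3178  60:3660  61:2602
Giant step factor: 2854^(-62) ≡ 1619 (mod 3803).
Scan 2039·1619^i mod 3803 for i = 0, 1, …:
  i=0: 2039   i=1: 137   i=2: 1229   i=3: 782
  i=4: 3462   i=5: 3159   i=6: 3189   i=7: 2320
  i=8: 2519   i=9: 1445     …   i=41: 3634
  i=42: 205
Match at i=42, j=53: x = 42·62 + 53 = 2657.

2657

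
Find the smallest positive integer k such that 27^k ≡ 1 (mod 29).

The order of 27 must divide p − 1 = 28 = 2^2 · 7.
Divisors: 1, 2, 4, 7, 14, 28.
Check each in increasing order: 27^1 ≡ 27;  27^2 ≡ 4;  27^4 ≡ 16;  27^7 ≡ 17;  27^14 ≡ 28;  27^28 ≡ 1.
Smallest exponent giving 1 is 28.

28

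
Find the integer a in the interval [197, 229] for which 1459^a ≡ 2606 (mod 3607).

207

Compute 1459^197 mod 3607 = 2351, then multiply by 1459 repeatedly:
  1459^197=2351  1459^198=3459  1459^199=488  1459^200=1413  1459^201=1970
  1459^202=3058  1459^203=3370  1459^204=489  1459^205=2872  1459^206=2521
  1459^207=2606
Found 2606 at exponent 207.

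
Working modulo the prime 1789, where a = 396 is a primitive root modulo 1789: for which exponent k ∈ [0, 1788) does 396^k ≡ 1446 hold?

72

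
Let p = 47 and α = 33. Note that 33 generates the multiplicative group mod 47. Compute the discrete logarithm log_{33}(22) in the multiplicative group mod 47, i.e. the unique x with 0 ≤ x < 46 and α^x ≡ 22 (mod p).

Baby-step giant-step with m = ceil(sqrt(46)) = 7.
Baby table (33^j mod 47 for j=0..6):
  0:1  1:33  2:8  3:29  4:17  5:44  6:42
Giant step factor: 33^(-7) ≡ 45 (mod 47).
Scan 22·45^i mod 47 for i = 0, 1, …:
  i=0: 22   i=1: 3   i=2: 41   i=3: 12
  i=4: 23   i=5: 1
Match at i=5, j=0: x = 5·7 + 0 = 35.

35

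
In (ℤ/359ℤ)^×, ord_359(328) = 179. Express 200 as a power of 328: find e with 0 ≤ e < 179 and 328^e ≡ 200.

Baby-step giant-step with m = ceil(sqrt(179)) = 14.
Baby table (328^j mod 359 for j=0..13):
  0:1  1:328  2:243  3:6  4:173  5:22  6:36  7:320
  8:132  9:216  10:125  11:74  12:219  13:32
Giant step factor: 328^(-14) ≡ 321 (mod 359).
Scan 200·321^i mod 359 for i = 0, 1, …:
  i=0: 200   i=1: 298   i=2: 164   i=3: 230
  i=4: 235   i=5: 45   i=6: 85   i=7: 1
Match at i=7, j=0: e = 7·14 + 0 = 98.

98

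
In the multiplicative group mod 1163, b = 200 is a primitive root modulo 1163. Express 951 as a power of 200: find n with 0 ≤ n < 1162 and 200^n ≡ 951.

676

Baby-step giant-step with m = ceil(sqrt(1162)) = 35.
Baby table (200^j mod 1163 for j=0..34):
  0:1  1:200  2:458  3:886  4:424  5:1064  6:1134  7:15
  8:674  9:1055  10:497  11:545  12:841  13:728  14:225  15:806
  16:706  17:477  18:34  19:985  20:453  21:1049  22:460  23:123
  24:177  25:510  26:819  27:980  28:616  29:1085  30:682  31:329
  32:672  33:655  34:744
Giant step factor: 200^(-35) ≡ 636 (mod 1163).
Scan 951·636^i mod 1163 for i = 0, 1, …:
  i=0: 951   i=1: 76   i=2: 653   i=3: 117
  i=4: 1143   i=5: 73   i=6: 1071   i=7: 801
  i=8: 42   i=9: 1126     …   i=18: 10
  i=19: 545
Match at i=19, j=11: n = 19·35 + 11 = 676.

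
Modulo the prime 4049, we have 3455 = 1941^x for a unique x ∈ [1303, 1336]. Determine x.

Compute 1941^1303 mod 4049 = 2110, then multiply by 1941 repeatedly:
  1941^1303=2110  1941^1304=1971  1941^1305=3455
Found 3455 at exponent 1305.

1305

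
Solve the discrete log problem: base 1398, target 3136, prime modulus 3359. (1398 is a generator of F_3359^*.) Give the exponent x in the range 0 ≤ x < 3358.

3192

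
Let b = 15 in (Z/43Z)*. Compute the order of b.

21

The order of 15 must divide p − 1 = 42 = 2 · 3 · 7.
Divisors: 1, 2, 3, 6, 7, 14, 21, 42.
Check each in increasing order: 15^1 ≡ 15;  15^2 ≡ 10;  15^3 ≡ 21;  15^6 ≡ 11;  15^7 ≡ 36;  15^14 ≡ 6;  15^21 ≡ 1.
Smallest exponent giving 1 is 21.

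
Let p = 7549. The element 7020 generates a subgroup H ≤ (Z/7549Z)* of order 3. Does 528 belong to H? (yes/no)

⟨7020⟩ has order 3; its elements mod 7549 are {1, 528, 7020}.
528 is in this set.

yes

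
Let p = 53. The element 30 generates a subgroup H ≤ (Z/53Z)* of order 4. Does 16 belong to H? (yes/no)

no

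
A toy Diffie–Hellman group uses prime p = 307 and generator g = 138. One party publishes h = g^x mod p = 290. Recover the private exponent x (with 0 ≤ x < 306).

255

Baby-step giant-step with m = ceil(sqrt(306)) = 18.
Baby table (138^j mod 307 for j=0..17):
  0:1  1:138  2:10  3:152  4:100  5:292  6:79  7:157
  8:176  9:35  10:225  11:43  12:101  13:123  14:89  15:2
  16:276  17:20
Giant step factor: 138^(-18) ≡ 102 (mod 307).
Scan 290·102^i mod 307 for i = 0, 1, …:
  i=0: 290   i=1: 108   i=2: 271   i=3: 12
  i=4: 303   i=5: 206   i=6: 136   i=7: 57
  i=8: 288   i=9: 211     …   i=13: 158
  i=14: 152
Match at i=14, j=3: x = 14·18 + 3 = 255.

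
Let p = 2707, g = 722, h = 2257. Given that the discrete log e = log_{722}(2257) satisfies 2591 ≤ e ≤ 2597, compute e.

2596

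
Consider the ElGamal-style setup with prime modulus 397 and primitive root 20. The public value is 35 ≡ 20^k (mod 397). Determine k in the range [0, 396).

330

Baby-step giant-step with m = ceil(sqrt(396)) = 20.
Baby table (20^j mod 397 for j=0..19):
  0:1  1:20  2:3  3:60  4:9  5:180  6:27  7:143
  8:81  9:32  10:243  11:96  12:332  13:288  14:202  15:70
  16:209  17:210  18:230  19:233
Giant step factor: 20^(-20) ≡ 355 (mod 397).
Scan 35·355^i mod 397 for i = 0, 1, …:
  i=0: 35   i=1: 118   i=2: 205   i=3: 124
  i=4: 350   i=5: 386   i=6: 65   i=7: 49
  i=8: 324   i=9: 287     …   i=15: 136
  i=16: 243
Match at i=16, j=10: k = 16·20 + 10 = 330.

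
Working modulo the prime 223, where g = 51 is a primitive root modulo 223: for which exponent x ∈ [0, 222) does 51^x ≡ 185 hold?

Baby-step giant-step with m = ceil(sqrt(222)) = 15.
Baby table (51^j mod 223 for j=0..14):
  0:1  1:51  2:148  3:189  4:50  5:97  6:41  7:84
  8:47  9:167  10:43  11:186  12:120  13:99  14:143
Giant step factor: 51^(-15) ≡ 125 (mod 223).
Scan 185·125^i mod 223 for i = 0, 1, …:
  i=0: 185   i=1: 156   i=2: 99
Match at i=2, j=13: x = 2·15 + 13 = 43.

43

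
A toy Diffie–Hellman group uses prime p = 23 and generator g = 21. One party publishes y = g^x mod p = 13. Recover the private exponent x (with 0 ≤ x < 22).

18

Successive powers of 21 modulo 23:
  21^0=1  21^1=21  21^2=4  21^3=15  21^4=16  21^5=14
  21^6=18  21^7=10  21^8=3  21^9=17  21^10=12  21^11=22
  21^12=2  21^13=19  21^14=8  21^15=7  21^16=9  21^17=5
  21^18=13
So 21^18 ≡ 13 (mod 23), giving x = 18.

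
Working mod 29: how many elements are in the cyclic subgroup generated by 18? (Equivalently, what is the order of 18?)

28

The order of 18 must divide p − 1 = 28 = 2^2 · 7.
Divisors: 1, 2, 4, 7, 14, 28.
Check each in increasing order: 18^1 ≡ 18;  18^2 ≡ 5;  18^4 ≡ 25;  18^7 ≡ 17;  18^14 ≡ 28;  18^28 ≡ 1.
Smallest exponent giving 1 is 28.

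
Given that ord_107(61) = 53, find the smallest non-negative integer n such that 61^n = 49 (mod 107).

51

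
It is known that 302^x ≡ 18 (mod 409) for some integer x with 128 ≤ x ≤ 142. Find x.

134

Compute 302^128 mod 409 = 272, then multiply by 302 repeatedly:
  302^128=272  302^129=344  302^130=2  302^131=195  302^132=403
  302^133=233  302^134=18
Found 18 at exponent 134.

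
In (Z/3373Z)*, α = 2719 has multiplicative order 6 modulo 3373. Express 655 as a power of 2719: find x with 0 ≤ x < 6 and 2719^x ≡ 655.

Successive powers of 2719 modulo 3373:
  2719^0=1  2719^1=2719  2719^2=2718  2719^3=3372  2719^4=654  2719^5=655
So 2719^5 ≡ 655 (mod 3373), giving x = 5.

5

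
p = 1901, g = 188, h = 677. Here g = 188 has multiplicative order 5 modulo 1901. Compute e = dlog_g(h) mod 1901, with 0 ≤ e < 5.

3

Successive powers of 188 modulo 1901:
  188^0=1  188^1=188  188^2=1126  188^3=677
So 188^3 ≡ 677 (mod 1901), giving e = 3.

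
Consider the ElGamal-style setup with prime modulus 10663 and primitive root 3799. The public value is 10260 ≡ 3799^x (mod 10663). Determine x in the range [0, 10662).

Baby-step giant-step with m = ceil(sqrt(10662)) = 104.
Baby table (3799^j mod 10663 for j=0..103):
  0:1  1:3799  2:5362  3:3908  4:3596  5:1901  6:3048  7:9997
  8:7660  9:1013  10:9707  11:4239  12:2831  13:6665  14:6373  15:6017
  16:7774  17:7579  18:2521  19:1905  20:7581  21:10119  22:1966  23:4734
  24:6648  25:5768  26:167  27:5316  28:10425  29:2193  30:3404  31:8240
  32:7855  33:6071  34:10323  35:9226  36:293  37:4155  38:3605  39:4103
  40:8654  41:2517  42:8035  43:7459  44:5150  45:8908  46:7793  47:5119
  48:8432  49:1516  50:1264  51:3586  52:6563  53:2743  54:2906  55:3689
  56:3329  57:553  58:236  59:872  60:7198  61:5270  62:6279  63:790
  64:4907  65:2769  66:5713  67:4482  68:8970  69:8745  70:7010  71:5479
  72:545  73:1833  74:628  75:7923  76:8491  77:1734  78:8395  79:10235
  80:5467  81:8272  82:1467  83:7047  84:7423  85:7005  86:7810  87:5724
  88:3619  89:3974  90:9081  91:3914  92:5064  93:2084  94:5170  95:10247
  96:8403  97:8638  98:5711  99:7547  100:8909  101:929  102:10481  103:1677
Giant step factor: 3799^(-104) ≡ 2939 (mod 10663).
Scan 10260·2939^i mod 10663 for i = 0, 1, …:
  i=0: 10260   i=1: 9839   i=2: 9428   i=3: 6418
  i=4: 10318   i=5: 9693   i=6: 6854   i=7: 1499
  i=8: 1742   i=9: 1498     …   i=27: 6901
  i=28: 1013
Match at i=28, j=9: x = 28·104 + 9 = 2921.

2921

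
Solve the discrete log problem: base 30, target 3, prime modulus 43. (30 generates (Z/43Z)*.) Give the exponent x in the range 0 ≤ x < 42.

Successive powers of 30 modulo 43:
  30^0=1  30^1=30  30^2=40  30^3=39  30^4=9  30^5=12
  30^6=16  30^7=7  30^8=38  30^9=22  30^10=15  30^11=20
  30^12=41  30^13=26  30^14=6  30^15=8  30^16=25  30^17=19
  30^18=11  30^19=29  30^20=10  30^21=42  30^22=13  30^23=3
So 30^23 ≡ 3 (mod 43), giving x = 23.

23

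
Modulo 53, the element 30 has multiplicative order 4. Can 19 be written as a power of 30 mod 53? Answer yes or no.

no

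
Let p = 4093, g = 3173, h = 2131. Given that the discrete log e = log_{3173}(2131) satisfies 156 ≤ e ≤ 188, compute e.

179

Compute 3173^156 mod 4093 = 2019, then multiply by 3173 repeatedly:
  3173^156=2019  3173^157=742  3173^158=891  3173^159=2973  3173^160=3057
  3173^161=3544  3173^162=1641  3173^163=597  3173^164=3315  3173^165=3578
  3173^166=3105  3173^167=314  3173^168=1723  3173^169=2924  3173^170=3114
  3173^171=220  3173^172=2250  3173^173=1058  3173^174=774  3173^175=102
  3173^176=299  3173^177=3244  3173^178=3410  3173^179=2131
Found 2131 at exponent 179.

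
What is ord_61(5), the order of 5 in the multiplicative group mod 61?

The order of 5 must divide p − 1 = 60 = 2^2 · 3 · 5.
Divisors: 1, 2, 3, 4, 5, 6, 10, 12, 15, 20, 30, 60.
Check each in increasing order: 5^1 ≡ 5;  5^2 ≡ 25;  5^3 ≡ 3;  5^4 ≡ 15;  5^5 ≡ 14;  5^6 ≡ 9;  5^10 ≡ 13;  5^12 ≡ 20;  5^15 ≡ 60;  5^20 ≡ 47;  5^30 ≡ 1.
Smallest exponent giving 1 is 30.

30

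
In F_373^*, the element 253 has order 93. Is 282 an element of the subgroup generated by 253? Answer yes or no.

282 ∈ ⟨253⟩ iff 282^93 ≡ 1 (mod 373), since |⟨253⟩| = 93.
282^93 mod 373 = 372.
Since 372 ≠ 1, 282 does not lie in the subgroup.

no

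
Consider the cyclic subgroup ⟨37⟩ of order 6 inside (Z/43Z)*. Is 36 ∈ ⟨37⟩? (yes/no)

⟨37⟩ has order 6; its elements mod 43 are {1, 6, 7, 36, 37, 42}.
36 is in this set.

yes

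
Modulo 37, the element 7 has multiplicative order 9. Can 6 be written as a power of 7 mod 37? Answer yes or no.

6 ∈ ⟨7⟩ iff 6^9 ≡ 1 (mod 37), since |⟨7⟩| = 9.
6^9 mod 37 = 6.
Since 6 ≠ 1, 6 does not lie in the subgroup.

no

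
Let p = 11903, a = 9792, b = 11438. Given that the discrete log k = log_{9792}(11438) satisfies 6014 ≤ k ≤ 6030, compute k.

Compute 9792^6014 mod 11903 = 1575, then multiply by 9792 repeatedly:
  9792^6014=1575  9792^6015=8015  9792^6016=6401  9792^6017=9297  9792^6018=2080
  9792^6019=1327  9792^6020=7811  9792^6021=8537  9792^6022=11438
Found 11438 at exponent 6022.

6022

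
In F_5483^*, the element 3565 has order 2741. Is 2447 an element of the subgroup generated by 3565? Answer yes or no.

2447 ∈ ⟨3565⟩ iff 2447^2741 ≡ 1 (mod 5483), since |⟨3565⟩| = 2741.
2447^2741 mod 5483 = 5482.
Since 5482 ≠ 1, 2447 does not lie in the subgroup.

no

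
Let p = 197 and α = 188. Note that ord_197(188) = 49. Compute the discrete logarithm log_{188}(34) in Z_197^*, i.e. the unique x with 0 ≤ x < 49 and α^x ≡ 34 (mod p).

11

Successive powers of 188 modulo 197:
  188^0=1  188^1=188  188^2=81  188^3=59  188^4=60  188^5=51
  188^6=132  188^7=191  188^8=54  188^9=105  188^10=40  188^11=34
So 188^11 ≡ 34 (mod 197), giving x = 11.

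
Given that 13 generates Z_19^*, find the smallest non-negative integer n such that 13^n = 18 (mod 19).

9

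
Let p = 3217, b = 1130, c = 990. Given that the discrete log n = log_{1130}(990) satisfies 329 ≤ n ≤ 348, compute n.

335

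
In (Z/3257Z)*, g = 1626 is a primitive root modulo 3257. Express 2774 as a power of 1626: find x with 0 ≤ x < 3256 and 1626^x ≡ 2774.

3128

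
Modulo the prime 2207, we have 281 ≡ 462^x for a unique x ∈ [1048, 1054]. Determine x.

1053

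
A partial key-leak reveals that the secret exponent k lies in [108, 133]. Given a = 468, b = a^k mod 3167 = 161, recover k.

113

Compute 468^108 mod 3167 = 1094, then multiply by 468 repeatedly:
  468^108=1094  468^109=2105  468^110=203  468^111=3161  468^112=359
  468^113=161
Found 161 at exponent 113.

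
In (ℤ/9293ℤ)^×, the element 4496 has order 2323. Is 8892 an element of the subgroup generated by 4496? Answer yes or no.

8892 ∈ ⟨4496⟩ iff 8892^2323 ≡ 1 (mod 9293), since |⟨4496⟩| = 2323.
8892^2323 mod 9293 = 1.
Since 1 = 1, 8892 lies in the subgroup.

yes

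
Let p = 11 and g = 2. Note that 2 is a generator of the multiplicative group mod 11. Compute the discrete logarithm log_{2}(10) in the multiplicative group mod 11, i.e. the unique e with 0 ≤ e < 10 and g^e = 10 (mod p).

5

Successive powers of 2 modulo 11:
  2^0=1  2^1=2  2^2=4  2^3=8  2^4=5  2^5=10
So 2^5 ≡ 10 (mod 11), giving e = 5.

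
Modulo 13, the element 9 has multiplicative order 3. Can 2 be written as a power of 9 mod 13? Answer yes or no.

2 ∈ ⟨9⟩ iff 2^3 ≡ 1 (mod 13), since |⟨9⟩| = 3.
2^3 mod 13 = 8.
Since 8 ≠ 1, 2 does not lie in the subgroup.

no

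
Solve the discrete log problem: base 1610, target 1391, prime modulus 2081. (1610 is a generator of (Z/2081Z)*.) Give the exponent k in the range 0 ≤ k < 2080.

Baby-step giant-step with m = ceil(sqrt(2080)) = 46.
Baby table (1610^j mod 2081 for j=0..45):
  0:1  1:1610  2:1255  3:1980  4:1789  5:186  6:1877  7:358
  8:2024  9:1875  10:1300  11:1595  12:2077  13:1884  14:1223  15:404
  16:1168  17:1337  18:816  19:649  20:228  21:824  22:1043  23:1944
  24:16  25:788  26:1351  27:465  28:1571  29:895  30:898  31:1566
  32:1169  33:866  34:2071  35:548  36:2017  37:1010  38:839  39:221
  40:2040  41:582  42:570  43:2060  44:1567  45:698
Giant step factor: 1610^(-46) ≡ 2029 (mod 2081).
Scan 1391·2029^i mod 2081 for i = 0, 1, …:
  i=0: 1391   i=1: 503   i=2: 897   i=3: 1219
  i=4: 1123   i=5: 1953   i=6: 413   i=7: 1415
  i=8: 1336   i=9: 1282     …   i=38: 264
  i=39: 839
Match at i=39, j=38: k = 39·46 + 38 = 1832.

1832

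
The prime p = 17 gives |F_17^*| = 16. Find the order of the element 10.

16

The order of 10 must divide p − 1 = 16 = 2^4.
Divisors: 1, 2, 4, 8, 16.
Check each in increasing order: 10^1 ≡ 10;  10^2 ≡ 15;  10^4 ≡ 4;  10^8 ≡ 16;  10^16 ≡ 1.
Smallest exponent giving 1 is 16.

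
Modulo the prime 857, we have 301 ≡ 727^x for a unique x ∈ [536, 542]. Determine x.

537

Compute 727^536 mod 857 = 413, then multiply by 727 repeatedly:
  727^536=413  727^537=301
Found 301 at exponent 537.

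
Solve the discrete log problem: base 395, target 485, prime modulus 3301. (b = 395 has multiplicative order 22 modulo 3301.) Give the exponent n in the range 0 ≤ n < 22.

Successive powers of 395 modulo 3301:
  395^0=1  395^1=395  395^2=878  395^3=205  395^4=1751  395^5=1736
  395^6=2413  395^7=2447  395^8=2673  395^9=2816  395^10=3184  395^11=3300
  395^12=2906  395^13=2423  395^14=3096  395^15=1550  395^16=1565  395^17=888
  395^18=854  395^19=628  395^20=485
So 395^20 ≡ 485 (mod 3301), giving n = 20.

20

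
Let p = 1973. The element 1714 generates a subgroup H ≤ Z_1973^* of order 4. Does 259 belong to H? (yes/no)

yes

⟨1714⟩ has order 4; its elements mod 1973 are {1, 259, 1714, 1972}.
259 is in this set.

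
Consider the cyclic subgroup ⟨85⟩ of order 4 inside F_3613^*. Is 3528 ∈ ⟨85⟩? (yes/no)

yes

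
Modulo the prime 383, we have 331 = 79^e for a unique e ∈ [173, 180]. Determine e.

180

Compute 79^173 mod 383 = 74, then multiply by 79 repeatedly:
  79^173=74  79^174=101  79^175=319  79^176=306  79^177=45
  79^178=108  79^179=106  79^180=331
Found 331 at exponent 180.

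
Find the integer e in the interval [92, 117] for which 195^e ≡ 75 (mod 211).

Compute 195^92 mod 211 = 93, then multiply by 195 repeatedly:
  195^92=93  195^93=200  195^94=176  195^95=138  195^96=113
  195^97=91  195^98=21  195^99=86  195^100=101  195^101=72
  195^102=114  195^103=75
Found 75 at exponent 103.

103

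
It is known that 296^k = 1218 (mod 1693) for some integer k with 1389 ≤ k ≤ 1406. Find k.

1401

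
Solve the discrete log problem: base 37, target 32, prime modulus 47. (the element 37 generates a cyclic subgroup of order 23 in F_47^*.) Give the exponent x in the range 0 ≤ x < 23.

12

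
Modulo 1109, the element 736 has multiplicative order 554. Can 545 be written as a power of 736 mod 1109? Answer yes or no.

545 ∈ ⟨736⟩ iff 545^554 ≡ 1 (mod 1109), since |⟨736⟩| = 554.
545^554 mod 1109 = 1108.
Since 1108 ≠ 1, 545 does not lie in the subgroup.

no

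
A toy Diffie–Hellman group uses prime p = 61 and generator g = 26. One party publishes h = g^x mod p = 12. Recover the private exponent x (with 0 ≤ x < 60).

28

Baby-step giant-step with m = ceil(sqrt(60)) = 8.
Baby table (26^j mod 61 for j=0..7):
  0:1  1:26  2:5  3:8  4:25  5:40  6:3  7:17
Giant step factor: 26^(-8) ≡ 57 (mod 61).
Scan 12·57^i mod 61 for i = 0, 1, …:
  i=0: 12   i=1: 13   i=2: 9   i=3: 25
Match at i=3, j=4: x = 3·8 + 4 = 28.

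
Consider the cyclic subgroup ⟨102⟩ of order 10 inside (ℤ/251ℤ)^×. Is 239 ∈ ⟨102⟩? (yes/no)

239 ∈ ⟨102⟩ iff 239^10 ≡ 1 (mod 251), since |⟨102⟩| = 10.
239^10 mod 251 = 249.
Since 249 ≠ 1, 239 does not lie in the subgroup.

no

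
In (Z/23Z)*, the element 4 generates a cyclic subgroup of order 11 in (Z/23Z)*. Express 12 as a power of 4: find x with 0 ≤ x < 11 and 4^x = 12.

5

Successive powers of 4 modulo 23:
  4^0=1  4^1=4  4^2=16  4^3=18  4^4=3  4^5=12
So 4^5 ≡ 12 (mod 23), giving x = 5.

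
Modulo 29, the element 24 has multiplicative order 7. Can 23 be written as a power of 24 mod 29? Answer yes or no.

23 ∈ ⟨24⟩ iff 23^7 ≡ 1 (mod 29), since |⟨24⟩| = 7.
23^7 mod 29 = 1.
Since 1 = 1, 23 lies in the subgroup.

yes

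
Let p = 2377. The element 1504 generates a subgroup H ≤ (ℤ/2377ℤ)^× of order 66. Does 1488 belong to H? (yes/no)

1488 ∈ ⟨1504⟩ iff 1488^66 ≡ 1 (mod 2377), since |⟨1504⟩| = 66.
1488^66 mod 2377 = 1612.
Since 1612 ≠ 1, 1488 does not lie in the subgroup.

no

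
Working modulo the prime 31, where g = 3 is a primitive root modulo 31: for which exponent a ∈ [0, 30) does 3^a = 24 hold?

13

Successive powers of 3 modulo 31:
  3^0=1  3^1=3  3^2=9  3^3=27  3^4=19  3^5=26
  3^6=16  3^7=17  3^8=20  3^9=29  3^10=25  3^11=13
  3^12=8  3^13=24
So 3^13 ≡ 24 (mod 31), giving a = 13.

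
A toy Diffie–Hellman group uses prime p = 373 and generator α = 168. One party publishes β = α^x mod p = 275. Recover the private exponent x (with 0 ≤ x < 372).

253

Baby-step giant-step with m = ceil(sqrt(372)) = 20.
Baby table (168^j mod 373 for j=0..19):
  0:1  1:168  2:249  3:56  4:83  5:143  6:152  7:172
  8:175  9:306  10:307  11:102  12:351  13:34  14:117  15:260
  16:39  17:211  18:13  19:319
Giant step factor: 168^(-20) ≡ 115 (mod 373).
Scan 275·115^i mod 373 for i = 0, 1, …:
  i=0: 275   i=1: 293   i=2: 125   i=3: 201
  i=4: 362   i=5: 227   i=6: 368   i=7: 171
  i=8: 269   i=9: 349   i=10: 224   i=11: 23
  i=12: 34
Match at i=12, j=13: x = 12·20 + 13 = 253.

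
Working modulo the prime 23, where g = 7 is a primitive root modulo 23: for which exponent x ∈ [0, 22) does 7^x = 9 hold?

4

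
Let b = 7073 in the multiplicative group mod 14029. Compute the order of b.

The order of 7073 must divide p − 1 = 14028 = 2^2 · 3 · 7 · 167.
Divisors: 1, 2, 3, 4, 6, 7, 12, 14, 21, 28, 42, 84, 167, 334, 501, 668, 1002, 1169, 2004, 2338, 3507, 4676, 7014, 14028.
Check each in increasing order: 7073^1 ≡ 7073;  7073^2 ≡ 13944;  7073^3 ≡ 2042;  7073^4 ≡ 7225;  7073^6 ≡ 3151;  7073^7 ≡ 8971;  7073^12 ≡ 10298;  7073^14 ≡ 8497;  7073^21 ≡ 7030;  7073^28 ≡ 5775;  7073^42 ≡ 10762;  7073^84 ≡ 11249;  7073^167 ≡ 3810;  7073^334 ≡ 10114;  7073^501 ≡ 10706;  7073^668 ≡ 7557;  7073^1002 ≡ 1506;  7073^1169 ≡ 14028;  7073^2004 ≡ 9367;  7073^2338 ≡ 1.
Smallest exponent giving 1 is 2338.

2338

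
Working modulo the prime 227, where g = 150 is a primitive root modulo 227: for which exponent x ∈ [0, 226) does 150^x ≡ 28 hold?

Baby-step giant-step with m = ceil(sqrt(226)) = 16.
Baby table (150^j mod 227 for j=0..15):
  0:1  1:150  2:27  3:191  4:48  5:163  6:161  7:88
  8:34  9:106  10:10  11:138  12:43  13:94  14:26  15:41
Giant step factor: 150^(-16) ≡ 173 (mod 227).
Scan 28·173^i mod 227 for i = 0, 1, …:
  i=0: 28   i=1: 77   i=2: 155   i=3: 29
  i=4: 23   i=5: 120   i=6: 103   i=7: 113
  i=8: 27
Match at i=8, j=2: x = 8·16 + 2 = 130.

130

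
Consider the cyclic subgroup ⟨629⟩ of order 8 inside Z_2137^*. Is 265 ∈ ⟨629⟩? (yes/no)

⟨629⟩ has order 8; its elements mod 2137 are {1, 265, 296, 629, 1508, 1841, 1872, 2136}.
265 is in this set.

yes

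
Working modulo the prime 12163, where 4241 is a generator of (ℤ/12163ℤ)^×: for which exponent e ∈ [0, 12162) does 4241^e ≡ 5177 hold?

11346

Baby-step giant-step with m = ceil(sqrt(12162)) = 111.
Baby table (4241^j mod 12163 for j=0..110):
  0:1  1:4241  2:9167  3:4299  4:11885  5:813  6:5804  7:9015
  8:4306  9:5083  10:4167  11:11571  12:7069  13:9997  14:9222  15:6457
  16:5224  17:6161  18:2677  19:5078  20:7288  21:2225  22:9900  23:11387
  24:5157  25:1763  26:8801  27:8957  28:1588  29:8569  30:10248  31:3369
  32:8567  33:1766  34:9361  35:12132  36:2322  37:7735  38:524  39:8618
  40:11286  41:2521  42:284  43:307  44:546  45:4616  46:6189  47:11958
  48:6331  49:6030  50:6604  51:8338  52:3617  53:2154  54:701  55:5169
  56:4003  57:9338  58:11893  59:10415  60:6162  61:6918  62:2082  63:11587
  64:1947  65:10713  66:5028  67:2009  68:6069  69:1721  70:961  71:996
  72:3475  73:8082  74:428  75:2861  76:6990  77:3359  78:2646  79:7400
  80:2860  81:2749  82:6355  83:10510  84:7678  85:2047  86:9108  87:9503
  88:6204  89:2595  90:10043  91:9700  92:2434  93:8370  94:5536  95:3586
  96:4476  97:8436  98:5693  99:458  100:8461  101:2251  102:10699  103:6469
  104:7464  105:6698  106:5613  107:1742  108:4881  109:11058  110:8613
Giant step factor: 4241^(-111) ≡ 1393 (mod 12163).
Scan 5177·1393^i mod 12163 for i = 0, 1, …:
  i=0: 5177   i=1: 11065   i=2: 3024   i=3: 4034
  i=4: 56   i=5: 5030   i=6: 902   i=7: 3697
  i=8: 4972   i=9: 5249     …   i=101: 5295
  i=102: 5157
Match at i=102, j=24: e = 102·111 + 24 = 11346.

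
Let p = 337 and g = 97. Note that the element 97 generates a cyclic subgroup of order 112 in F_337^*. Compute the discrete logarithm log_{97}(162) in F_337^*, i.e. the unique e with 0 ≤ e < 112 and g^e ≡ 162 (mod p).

24

Successive powers of 97 modulo 337:
  97^0=1  97^1=97  97^2=310  97^3=77  97^4=55  97^5=280
  97^6=200  97^7=191  97^8=329  97^9=235  97^10=216  97^11=58
  97^12=234  97^13=119  97^14=85  97^15=157  97^16=64  97^17=142
  97^18=294  97^19=210  97^20=150  97^21=59  97^22=331  97^23=92
  97^24=162
So 97^24 ≡ 162 (mod 337), giving e = 24.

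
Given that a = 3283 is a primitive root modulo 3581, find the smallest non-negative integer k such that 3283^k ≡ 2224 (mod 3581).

982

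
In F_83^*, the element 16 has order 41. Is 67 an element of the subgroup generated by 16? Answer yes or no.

67 ∈ ⟨16⟩ iff 67^41 ≡ 1 (mod 83), since |⟨16⟩| = 41.
67^41 mod 83 = 82.
Since 82 ≠ 1, 67 does not lie in the subgroup.

no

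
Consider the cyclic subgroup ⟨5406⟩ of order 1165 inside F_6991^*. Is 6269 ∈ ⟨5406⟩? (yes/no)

6269 ∈ ⟨5406⟩ iff 6269^1165 ≡ 1 (mod 6991), since |⟨5406⟩| = 1165.
6269^1165 mod 6991 = 5610.
Since 5610 ≠ 1, 6269 does not lie in the subgroup.

no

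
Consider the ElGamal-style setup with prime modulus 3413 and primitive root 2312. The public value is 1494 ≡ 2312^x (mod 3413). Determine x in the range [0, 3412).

1141

Baby-step giant-step with m = ceil(sqrt(3412)) = 59.
Baby table (2312^j mod 3413 for j=0..58):
  0:1  1:2312  2:586  3:3284  4:2096  5:2905  6:2989  7:2656
  8:685  9:88  10:2089  11:373  12:2300  13:146  14:3078  15:231
  16:1644  17:2259  18:918  19:2943  20:2107  21:1033  22:2609  23:1237
  24:3263  25:1326  26:838  27:2285  28:3009  29:1114  30:2166  31:921
  32:3053  33:452  34:646  35:2071  36:3126  37:1991  38:2468  39:2893
  40:2549  41:2450  42:2233  43:2240  44:1359  45:2048  46:1145  47:2165
  48:2022  49:2467  50:581  51:1963  52:2579  53:137  54:2748  55:1783
  56:2805  57:460  58:2077
Giant step factor: 2312^(-59) ≡ 2547 (mod 3413).
Scan 1494·2547^i mod 3413 for i = 0, 1, …:
  i=0: 1494   i=1: 3136   i=2: 972   i=3: 1259
  i=4: 1866   i=5: 1806   i=6: 2571   i=7: 2203
  i=8: 69   i=9: 1680     …   i=18: 2177
  i=19: 2107
Match at i=19, j=20: x = 19·59 + 20 = 1141.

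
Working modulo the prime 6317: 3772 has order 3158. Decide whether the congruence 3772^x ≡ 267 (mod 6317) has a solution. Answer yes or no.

no

267 ∈ ⟨3772⟩ iff 267^3158 ≡ 1 (mod 6317), since |⟨3772⟩| = 3158.
267^3158 mod 6317 = 6316.
Since 6316 ≠ 1, 267 does not lie in the subgroup.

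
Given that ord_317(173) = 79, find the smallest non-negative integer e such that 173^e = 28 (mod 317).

47

Baby-step giant-step with m = ceil(sqrt(79)) = 9.
Baby table (173^j mod 317 for j=0..8):
  0:1  1:173  2:131  3:156  4:43  5:148  6:244  7:51
  8:264
Giant step factor: 173^(-9) ≡ 251 (mod 317).
Scan 28·251^i mod 317 for i = 0, 1, …:
  i=0: 28   i=1: 54   i=2: 240   i=3: 10
  i=4: 291   i=5: 131
Match at i=5, j=2: e = 5·9 + 2 = 47.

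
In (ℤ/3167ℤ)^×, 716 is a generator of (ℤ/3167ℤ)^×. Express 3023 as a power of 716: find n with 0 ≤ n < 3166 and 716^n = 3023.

1645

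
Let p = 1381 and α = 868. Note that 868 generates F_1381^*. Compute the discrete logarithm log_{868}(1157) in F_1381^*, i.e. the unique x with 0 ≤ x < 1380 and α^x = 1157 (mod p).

31

Baby-step giant-step with m = ceil(sqrt(1380)) = 38.
Baby table (868^j mod 1381 for j=0..37):
  0:1  1:868  2:779  3:863  4:582  5:1111  6:410  7:963
  8:379  9:294  10:1088  11:1161  12:999  13:1245  14:718  15:393
  16:17  17:946  18:814  19:861  20:227  21:934  22:65  23:1180
  24:919  25:855  26:543  27:403  28:411  29:450  30:1158  31:1157
  32:289  33:891  34:28  35:827  36:1097  37:687
Giant step factor: 868^(-38) ≡ 5 (mod 1381).
Scan 1157·5^i mod 1381 for i = 0, 1, …:
  i=0: 1157
Match at i=0, j=31: x = 0·38 + 31 = 31.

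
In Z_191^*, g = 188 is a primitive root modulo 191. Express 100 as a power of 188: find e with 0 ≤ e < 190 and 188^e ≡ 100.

18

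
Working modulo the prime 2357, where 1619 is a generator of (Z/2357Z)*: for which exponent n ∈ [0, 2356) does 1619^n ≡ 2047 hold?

928

Baby-step giant-step with m = ceil(sqrt(2356)) = 49.
Baby table (1619^j mod 2357 for j=0..48):
  0:1  1:1619  2:177  3:1366  4:688  5:1368  6:1569  7:1722
  8:1944  9:741  10:2323  11:1522  12:1053  13:696  14:178  15:628
  16:865  17:377  18:2257  19:733  20:1156  21:106  22:1910  23:2263
  24:1019  25:2218  26:1231  27:1324  28:1043  29:1005  30:765  31:1110
  32:1056  33:839  34:709  35:12  36:572  37:2124  38:2250  39:1185
  40:2274  41:2329  42:1808  43:2115  44:1821  45:1949  46:1765  47:851
  48:1281
Giant step factor: 1619^(-49) ≡ 2325 (mod 2357).
Scan 2047·2325^i mod 2357 for i = 0, 1, …:
  i=0: 2047   i=1: 492   i=2: 755   i=3: 1767
  i=4: 24   i=5: 1589   i=6: 1006   i=7: 806
  i=8: 135   i=9: 394     …   i=17: 1197
  i=18: 1765
Match at i=18, j=46: n = 18·49 + 46 = 928.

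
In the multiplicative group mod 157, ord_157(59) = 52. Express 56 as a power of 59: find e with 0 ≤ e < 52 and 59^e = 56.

Baby-step giant-step with m = ceil(sqrt(52)) = 8.
Baby table (59^j mod 157 for j=0..7):
  0:1  1:59  2:27  3:23  4:101  5:150  6:58  7:125
Giant step factor: 59^(-8) ≡ 39 (mod 157).
Scan 56·39^i mod 157 for i = 0, 1, …:
  i=0: 56   i=1: 143   i=2: 82   i=3: 58
Match at i=3, j=6: e = 3·8 + 6 = 30.

30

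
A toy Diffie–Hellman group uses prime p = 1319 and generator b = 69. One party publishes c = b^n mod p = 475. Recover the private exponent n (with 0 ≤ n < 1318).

1130

Baby-step giant-step with m = ceil(sqrt(1318)) = 37.
Baby table (69^j mod 1319 for j=0..36):
  0:1  1:69  2:804  3:78  4:106  5:719  6:808  7:354
  8:684  9:1031  10:1232  11:592  12:1278  13:1128  14:11  15:759
  16:930  17:858  18:1166  19:1314  20:974  21:1256  22:929  23:789
  24:362  25:1236  26:868  27:537  28:121  29:435  30:997  31:205
  32:955  33:1264  34:162  35:626  36:986
Giant step factor: 69^(-37) ≡ 1269 (mod 1319).
Scan 475·1269^i mod 1319 for i = 0, 1, …:
  i=0: 475   i=1: 1311   i=2: 400   i=3: 1104
  i=4: 198   i=5: 652   i=6: 375   i=7: 1035
  i=8: 1010   i=9: 941     …   i=29: 1194
  i=30: 974
Match at i=30, j=20: n = 30·37 + 20 = 1130.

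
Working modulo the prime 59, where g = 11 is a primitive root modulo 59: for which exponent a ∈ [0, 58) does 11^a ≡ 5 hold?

42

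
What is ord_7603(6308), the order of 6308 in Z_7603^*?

3801

The order of 6308 must divide p − 1 = 7602 = 2 · 3 · 7 · 181.
Divisors: 1, 2, 3, 6, 7, 14, 21, 42, 181, 362, 543, 1086, 1267, 2534, 3801, 7602.
Check each in increasing order: 6308^1 ≡ 6308;  6308^2 ≡ 4365;  6308^3 ≡ 3957;  6308^6 ≡ 3272;  6308^7 ≡ 5234;  6308^14 ≡ 1147;  6308^21 ≡ 4631;  6308^42 ≡ 5701;  6308^181 ≡ 4143;  6308^362 ≡ 4478;  6308^543 ≡ 1034;  6308^1086 ≡ 4736;  6308^1267 ≡ 5508;  6308^2534 ≡ 2094;  6308^3801 ≡ 1.
Smallest exponent giving 1 is 3801.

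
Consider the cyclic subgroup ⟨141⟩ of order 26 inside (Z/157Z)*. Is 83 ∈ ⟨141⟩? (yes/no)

no

83 ∈ ⟨141⟩ iff 83^26 ≡ 1 (mod 157), since |⟨141⟩| = 26.
83^26 mod 157 = 145.
Since 145 ≠ 1, 83 does not lie in the subgroup.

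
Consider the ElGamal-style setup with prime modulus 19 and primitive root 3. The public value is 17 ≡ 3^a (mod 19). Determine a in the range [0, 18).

Successive powers of 3 modulo 19:
  3^0=1  3^1=3  3^2=9  3^3=8  3^4=5  3^5=15
  3^6=7  3^7=2  3^8=6  3^9=18  3^10=16  3^11=10
  3^12=11  3^13=14  3^14=4  3^15=12  3^16=17
So 3^16 ≡ 17 (mod 19), giving a = 16.

16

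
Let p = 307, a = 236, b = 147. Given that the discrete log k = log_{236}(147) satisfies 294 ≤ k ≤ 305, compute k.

305

Compute 236^294 mod 307 = 68, then multiply by 236 repeatedly:
  236^294=68  236^295=84  236^296=176  236^297=91  236^298=293
  236^299=73  236^300=36  236^301=207  236^302=39  236^303=301
  236^304=119  236^305=147
Found 147 at exponent 305.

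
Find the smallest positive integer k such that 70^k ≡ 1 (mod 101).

50

The order of 70 must divide p − 1 = 100 = 2^2 · 5^2.
Divisors: 1, 2, 4, 5, 10, 20, 25, 50, 100.
Check each in increasing order: 70^1 ≡ 70;  70^2 ≡ 52;  70^4 ≡ 78;  70^5 ≡ 6;  70^10 ≡ 36;  70^20 ≡ 84;  70^25 ≡ 100;  70^50 ≡ 1.
Smallest exponent giving 1 is 50.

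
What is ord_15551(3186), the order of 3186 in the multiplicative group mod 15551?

7775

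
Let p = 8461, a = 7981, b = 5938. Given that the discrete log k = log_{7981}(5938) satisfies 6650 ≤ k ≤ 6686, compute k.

6660

Compute 7981^6650 mod 8461 = 1513, then multiply by 7981 repeatedly:
  7981^6650=1513  7981^6651=1406  7981^6652=2000  7981^6653=4554  7981^6654=5479
  7981^6655=1451  7981^6656=5783  7981^6657=7829  7981^6658=7225  7981^6659=1010
  7981^6660=5938
Found 5938 at exponent 6660.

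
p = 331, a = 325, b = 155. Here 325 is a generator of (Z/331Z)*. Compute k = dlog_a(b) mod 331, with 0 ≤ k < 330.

258

Baby-step giant-step with m = ceil(sqrt(330)) = 19.
Baby table (325^j mod 331 for j=0..18):
  0:1  1:325  2:36  3:115  4:303  5:168  6:316  7:90
  8:122  9:261  10:89  11:128  12:225  13:305  14:156  15:57
  16:320  17:66  18:266
Giant step factor: 325^(-19) ≡ 101 (mod 331).
Scan 155·101^i mod 331 for i = 0, 1, …:
  i=0: 155   i=1: 98   i=2: 299   i=3: 78
  i=4: 265   i=5: 285   i=6: 319   i=7: 112
  i=8: 58   i=9: 231   i=10: 161   i=11: 42
  i=12: 270   i=13: 128
Match at i=13, j=11: k = 13·19 + 11 = 258.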